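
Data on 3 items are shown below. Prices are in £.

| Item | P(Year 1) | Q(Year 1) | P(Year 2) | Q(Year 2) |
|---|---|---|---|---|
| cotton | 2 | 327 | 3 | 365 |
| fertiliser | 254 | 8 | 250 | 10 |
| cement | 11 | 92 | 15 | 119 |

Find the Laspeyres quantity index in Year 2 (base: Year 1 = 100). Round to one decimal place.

123.8

Laspeyres quantity index uses base-period prices as weights.
ΣP(Year 1)·Q(Year 2) = 2×365 + 254×10 + 11×119 = 730 + 2540 + 1309 = 4579
ΣP(Year 1)·Q(Year 1) = 2×327 + 254×8 + 11×92 = 654 + 2032 + 1012 = 3698
Index = 4579 / 3698 × 100 = 123.8237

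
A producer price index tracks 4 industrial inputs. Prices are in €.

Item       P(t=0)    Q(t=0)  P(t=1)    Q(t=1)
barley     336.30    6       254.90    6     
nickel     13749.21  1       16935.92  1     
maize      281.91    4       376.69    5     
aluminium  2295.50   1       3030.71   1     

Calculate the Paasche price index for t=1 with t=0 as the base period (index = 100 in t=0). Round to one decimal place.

Paasche price index uses current-period quantities as weights.
ΣP(t=1)·Q(t=1) = 254.90×6 + 16935.92×1 + 376.69×5 + 3030.71×1 = 1529.4 + 16935.92 + 1883.45 + 3030.71 = 23379.48
ΣP(t=0)·Q(t=1) = 336.30×6 + 13749.21×1 + 281.91×5 + 2295.50×1 = 2017.8 + 13749.21 + 1409.55 + 2295.5 = 19472.06
Index = 23379.48 / 19472.06 × 100 = 120.0668

120.1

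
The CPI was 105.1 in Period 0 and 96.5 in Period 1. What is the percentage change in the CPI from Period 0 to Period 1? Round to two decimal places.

-8.18%

Change = (96.5 − 105.1) / 105.1 × 100
       = -8.6 / 105.1 × 100 = -8.1827%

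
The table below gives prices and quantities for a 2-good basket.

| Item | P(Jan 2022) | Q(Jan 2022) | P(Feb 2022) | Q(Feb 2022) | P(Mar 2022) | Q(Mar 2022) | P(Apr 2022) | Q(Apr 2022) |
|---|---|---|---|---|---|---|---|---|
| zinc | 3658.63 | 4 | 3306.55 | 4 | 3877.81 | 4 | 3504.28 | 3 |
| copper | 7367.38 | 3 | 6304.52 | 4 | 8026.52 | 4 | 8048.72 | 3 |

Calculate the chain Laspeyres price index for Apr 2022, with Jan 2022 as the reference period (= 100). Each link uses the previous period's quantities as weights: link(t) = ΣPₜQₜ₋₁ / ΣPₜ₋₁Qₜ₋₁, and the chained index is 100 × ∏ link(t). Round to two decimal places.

105.16

Link Jan 2022→Feb 2022:
ΣP(Feb 2022)Q(Jan 2022) = 3306.55×4 + 6304.52×3 = 13226.2 + 18913.56 = 32139.76
ΣP(Jan 2022)Q(Jan 2022) = 3658.63×4 + 7367.38×3 = 14634.52 + 22102.14 = 36736.66
link = 32139.76/36736.66 = 0.874869
Link Feb 2022→Mar 2022:
ΣP(Mar 2022)Q(Feb 2022) = 3877.81×4 + 8026.52×4 = 15511.24 + 32106.08 = 47617.32
ΣP(Feb 2022)Q(Feb 2022) = 3306.55×4 + 6304.52×4 = 13226.2 + 25218.08 = 38444.28
link = 47617.32/38444.28 = 1.238606
Link Mar 2022→Apr 2022:
ΣP(Apr 2022)Q(Mar 2022) = 3504.28×4 + 8048.72×4 = 14017.12 + 32194.88 = 46212
ΣP(Mar 2022)Q(Mar 2022) = 3877.81×4 + 8026.52×4 = 15511.24 + 32106.08 = 47617.32
link = 46212/47617.32 = 0.970487
Chained index = 100 × 0.874869 × 1.238606 × 0.970487 = 105.1637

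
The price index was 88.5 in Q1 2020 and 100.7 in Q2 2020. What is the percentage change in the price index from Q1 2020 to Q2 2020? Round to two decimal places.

Change = (100.7 − 88.5) / 88.5 × 100
       = 12.2 / 88.5 × 100 = 13.7853%

13.79%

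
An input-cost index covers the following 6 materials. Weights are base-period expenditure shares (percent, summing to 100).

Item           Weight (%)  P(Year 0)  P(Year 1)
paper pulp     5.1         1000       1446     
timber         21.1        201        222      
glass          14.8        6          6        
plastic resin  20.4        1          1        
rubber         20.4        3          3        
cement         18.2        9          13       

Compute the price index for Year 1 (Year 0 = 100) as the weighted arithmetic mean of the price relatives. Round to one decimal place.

paper pulp: 5.1 × (1446/1000) = 5.1 × 1.446000 = 7.3746
timber: 21.1 × (222/201) = 21.1 × 1.104478 = 23.3045
glass: 14.8 × (6/6) = 14.8 × 1.000000 = 14.8000
plastic resin: 20.4 × (1/1) = 20.4 × 1.000000 = 20.4000
rubber: 20.4 × (3/3) = 20.4 × 1.000000 = 20.4000
cement: 18.2 × (13/9) = 18.2 × 1.444444 = 26.2889
Index = Σ wᵢ·(p₁ᵢ/p₀ᵢ) = 7.3746 + 23.3045 + 14.8000 + 20.4000 + 20.4000 + 26.2889 = 112.5680

112.6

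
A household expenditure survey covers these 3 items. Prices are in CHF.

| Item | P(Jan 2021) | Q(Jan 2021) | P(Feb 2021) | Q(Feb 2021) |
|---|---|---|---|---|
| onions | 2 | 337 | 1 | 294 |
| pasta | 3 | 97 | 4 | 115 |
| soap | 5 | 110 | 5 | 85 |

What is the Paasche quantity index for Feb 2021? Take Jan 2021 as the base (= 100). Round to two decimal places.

Paasche quantity index uses current-period prices as weights.
ΣP(Feb 2021)·Q(Feb 2021) = 1×294 + 4×115 + 5×85 = 294 + 460 + 425 = 1179
ΣP(Feb 2021)·Q(Jan 2021) = 1×337 + 4×97 + 5×110 = 337 + 388 + 550 = 1275
Index = 1179 / 1275 × 100 = 92.4706

92.47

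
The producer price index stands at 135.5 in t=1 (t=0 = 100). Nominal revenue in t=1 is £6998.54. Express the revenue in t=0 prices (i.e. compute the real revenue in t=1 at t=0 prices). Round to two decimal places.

5164.97

Real = Nominal ÷ (Index/100) = 6998.54 ÷ (135.5/100)
     = 6998.54 ÷ 1.355 = 5164.9742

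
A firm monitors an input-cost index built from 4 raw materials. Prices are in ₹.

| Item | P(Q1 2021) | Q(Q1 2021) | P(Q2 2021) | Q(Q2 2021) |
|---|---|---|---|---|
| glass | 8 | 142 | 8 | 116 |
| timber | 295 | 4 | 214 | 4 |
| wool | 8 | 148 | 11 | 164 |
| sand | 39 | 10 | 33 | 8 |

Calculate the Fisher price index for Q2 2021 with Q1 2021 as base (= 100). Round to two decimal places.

102.38

Laspeyres component (base-period weights):
ΣP(Q2 2021)Q(Q1 2021) = 8×142 + 214×4 + 11×148 + 33×10 = 1136 + 856 + 1628 + 330 = 3950
ΣP(Q1 2021)Q(Q1 2021) = 8×142 + 295×4 + 8×148 + 39×10 = 1136 + 1180 + 1184 + 390 = 3890
L = 3950 / 3890 × 100 = 101.5424
Paasche component (current-period weights):
ΣP(Q2 2021)Q(Q2 2021) = 8×116 + 214×4 + 11×164 + 33×8 = 928 + 856 + 1804 + 264 = 3852
ΣP(Q1 2021)Q(Q2 2021) = 8×116 + 295×4 + 8×164 + 39×8 = 928 + 1180 + 1312 + 312 = 3732
P = 3852 / 3732 × 100 = 103.2154
Fisher = √(L × P) = √(101.5424 × 103.2154) = 102.3755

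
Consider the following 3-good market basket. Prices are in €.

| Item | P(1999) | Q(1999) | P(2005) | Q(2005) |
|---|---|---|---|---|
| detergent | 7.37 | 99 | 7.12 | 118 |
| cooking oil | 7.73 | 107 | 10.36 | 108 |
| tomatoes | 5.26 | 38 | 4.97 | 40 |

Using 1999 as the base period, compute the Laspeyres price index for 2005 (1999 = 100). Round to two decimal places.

113.98

Laspeyres price index uses base-period quantities as weights.
ΣP(2005)·Q(1999) = 7.12×99 + 10.36×107 + 4.97×38 = 704.88 + 1108.52 + 188.86 = 2002.26
ΣP(1999)·Q(1999) = 7.37×99 + 7.73×107 + 5.26×38 = 729.63 + 827.11 + 199.88 = 1756.62
Index = 2002.26 / 1756.62 × 100 = 113.9837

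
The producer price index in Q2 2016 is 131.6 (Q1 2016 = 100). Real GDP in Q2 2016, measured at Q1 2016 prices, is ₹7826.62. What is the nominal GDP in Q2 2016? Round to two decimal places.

10299.83

Nominal = Real × (Index/100) = 7826.62 × (131.6/100)
        = 7826.62 × 1.316 = 10299.8319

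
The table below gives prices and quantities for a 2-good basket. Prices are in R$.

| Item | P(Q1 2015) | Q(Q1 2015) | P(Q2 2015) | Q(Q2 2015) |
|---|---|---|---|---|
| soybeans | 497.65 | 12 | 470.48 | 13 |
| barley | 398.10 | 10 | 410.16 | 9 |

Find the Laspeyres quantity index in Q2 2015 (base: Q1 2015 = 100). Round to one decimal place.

Laspeyres quantity index uses base-period prices as weights.
ΣP(Q1 2015)·Q(Q2 2015) = 497.65×13 + 398.10×9 = 6469.45 + 3582.9 = 10052.35
ΣP(Q1 2015)·Q(Q1 2015) = 497.65×12 + 398.10×10 = 5971.8 + 3981 = 9952.8
Index = 10052.35 / 9952.8 × 100 = 101.0002

101.0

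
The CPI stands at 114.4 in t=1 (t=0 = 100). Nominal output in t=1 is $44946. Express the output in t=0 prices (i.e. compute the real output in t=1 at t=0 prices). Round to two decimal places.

Real = Nominal ÷ (Index/100) = 44946 ÷ (114.4/100)
     = 44946 ÷ 1.144 = 39288.4615

39288.46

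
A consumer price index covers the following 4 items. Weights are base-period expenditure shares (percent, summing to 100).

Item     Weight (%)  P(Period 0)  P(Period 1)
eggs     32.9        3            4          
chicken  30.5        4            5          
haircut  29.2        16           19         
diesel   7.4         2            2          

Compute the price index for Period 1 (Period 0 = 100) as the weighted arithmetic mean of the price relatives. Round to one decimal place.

124.1

eggs: 32.9 × (4/3) = 32.9 × 1.333333 = 43.8667
chicken: 30.5 × (5/4) = 30.5 × 1.250000 = 38.1250
haircut: 29.2 × (19/16) = 29.2 × 1.187500 = 34.6750
diesel: 7.4 × (2/2) = 7.4 × 1.000000 = 7.4000
Index = Σ wᵢ·(p₁ᵢ/p₀ᵢ) = 43.8667 + 38.1250 + 34.6750 + 7.4000 = 124.0667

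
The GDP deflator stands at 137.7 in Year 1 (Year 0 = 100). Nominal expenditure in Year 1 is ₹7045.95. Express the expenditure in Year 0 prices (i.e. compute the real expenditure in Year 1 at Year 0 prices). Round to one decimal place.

5116.9

Real = Nominal ÷ (Index/100) = 7045.95 ÷ (137.7/100)
     = 7045.95 ÷ 1.377 = 5116.8845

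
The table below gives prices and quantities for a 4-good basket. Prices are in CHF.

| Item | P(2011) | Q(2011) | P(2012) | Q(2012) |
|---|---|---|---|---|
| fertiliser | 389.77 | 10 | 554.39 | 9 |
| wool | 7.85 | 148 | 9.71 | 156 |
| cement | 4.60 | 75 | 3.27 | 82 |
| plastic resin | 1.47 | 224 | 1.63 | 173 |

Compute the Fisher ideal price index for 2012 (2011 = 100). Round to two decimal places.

Laspeyres component (base-period weights):
ΣP(2012)Q(2011) = 554.39×10 + 9.71×148 + 3.27×75 + 1.63×224 = 5543.9 + 1437.08 + 245.25 + 365.12 = 7591.35
ΣP(2011)Q(2011) = 389.77×10 + 7.85×148 + 4.60×75 + 1.47×224 = 3897.7 + 1161.8 + 345 + 329.28 = 5733.78
L = 7591.35 / 5733.78 × 100 = 132.3970
Paasche component (current-period weights):
ΣP(2012)Q(2012) = 554.39×9 + 9.71×156 + 3.27×82 + 1.63×173 = 4989.51 + 1514.76 + 268.14 + 281.99 = 7054.4
ΣP(2011)Q(2012) = 389.77×9 + 7.85×156 + 4.60×82 + 1.47×173 = 3507.93 + 1224.6 + 377.2 + 254.31 = 5364.04
P = 7054.4 / 5364.04 × 100 = 131.5128
Fisher = √(L × P) = √(132.3970 × 131.5128) = 131.9541

131.95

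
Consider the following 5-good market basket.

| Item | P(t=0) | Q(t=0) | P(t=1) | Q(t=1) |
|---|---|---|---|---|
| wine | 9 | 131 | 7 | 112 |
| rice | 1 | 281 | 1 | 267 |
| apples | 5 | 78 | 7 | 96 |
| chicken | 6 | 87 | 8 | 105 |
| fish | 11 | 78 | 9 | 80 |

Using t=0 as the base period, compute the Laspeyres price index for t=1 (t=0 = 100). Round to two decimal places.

97.28

Laspeyres price index uses base-period quantities as weights.
ΣP(t=1)·Q(t=0) = 7×131 + 1×281 + 7×78 + 8×87 + 9×78 = 917 + 281 + 546 + 696 + 702 = 3142
ΣP(t=0)·Q(t=0) = 9×131 + 1×281 + 5×78 + 6×87 + 11×78 = 1179 + 281 + 390 + 522 + 858 = 3230
Index = 3142 / 3230 × 100 = 97.2755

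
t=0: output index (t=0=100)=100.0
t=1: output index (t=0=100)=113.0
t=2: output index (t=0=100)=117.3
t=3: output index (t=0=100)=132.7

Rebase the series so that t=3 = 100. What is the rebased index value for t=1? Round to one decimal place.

85.2

Rebased(t=1) = 113.0 / 132.7 × 100 = 85.1545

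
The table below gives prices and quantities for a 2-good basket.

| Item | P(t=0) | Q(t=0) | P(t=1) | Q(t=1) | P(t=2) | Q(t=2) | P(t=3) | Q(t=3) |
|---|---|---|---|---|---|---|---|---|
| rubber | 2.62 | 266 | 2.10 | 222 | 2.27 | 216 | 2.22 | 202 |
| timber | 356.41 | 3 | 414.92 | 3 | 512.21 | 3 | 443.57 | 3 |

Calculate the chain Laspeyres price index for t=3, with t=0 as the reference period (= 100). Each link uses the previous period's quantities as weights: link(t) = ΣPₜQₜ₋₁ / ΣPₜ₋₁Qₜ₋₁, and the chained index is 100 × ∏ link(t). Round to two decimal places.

108.76

Link t=0→t=1:
ΣP(t=1)Q(t=0) = 2.10×266 + 414.92×3 = 558.6 + 1244.76 = 1803.36
ΣP(t=0)Q(t=0) = 2.62×266 + 356.41×3 = 696.92 + 1069.23 = 1766.15
link = 1803.36/1766.15 = 1.021068
Link t=1→t=2:
ΣP(t=2)Q(t=1) = 2.27×222 + 512.21×3 = 503.94 + 1536.63 = 2040.57
ΣP(t=1)Q(t=1) = 2.10×222 + 414.92×3 = 466.2 + 1244.76 = 1710.96
link = 2040.57/1710.96 = 1.192646
Link t=2→t=3:
ΣP(t=3)Q(t=2) = 2.22×216 + 443.57×3 = 479.52 + 1330.71 = 1810.23
ΣP(t=2)Q(t=2) = 2.27×216 + 512.21×3 = 490.32 + 1536.63 = 2026.95
link = 1810.23/2026.95 = 0.893081
Chained index = 100 × 1.021068 × 1.192646 × 0.893081 = 108.7570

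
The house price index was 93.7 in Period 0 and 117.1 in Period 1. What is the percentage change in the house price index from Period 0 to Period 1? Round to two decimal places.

Change = (117.1 − 93.7) / 93.7 × 100
       = 23.4 / 93.7 × 100 = 24.9733%

24.97%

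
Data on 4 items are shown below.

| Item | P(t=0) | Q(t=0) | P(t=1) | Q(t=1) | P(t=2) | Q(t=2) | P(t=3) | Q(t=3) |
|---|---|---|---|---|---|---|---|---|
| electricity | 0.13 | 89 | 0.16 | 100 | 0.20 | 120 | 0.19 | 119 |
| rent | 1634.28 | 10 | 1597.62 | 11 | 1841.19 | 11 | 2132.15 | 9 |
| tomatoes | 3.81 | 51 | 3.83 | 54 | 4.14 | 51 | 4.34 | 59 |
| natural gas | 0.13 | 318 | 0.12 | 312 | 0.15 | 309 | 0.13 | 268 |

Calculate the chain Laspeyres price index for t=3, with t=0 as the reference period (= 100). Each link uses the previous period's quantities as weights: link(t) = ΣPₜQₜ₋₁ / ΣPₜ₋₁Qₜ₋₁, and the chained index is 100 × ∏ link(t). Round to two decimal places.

Link t=0→t=1:
ΣP(t=1)Q(t=0) = 0.16×89 + 1597.62×10 + 3.83×51 + 0.12×318 = 14.24 + 15976.2 + 195.33 + 38.16 = 16223.93
ΣP(t=0)Q(t=0) = 0.13×89 + 1634.28×10 + 3.81×51 + 0.13×318 = 11.57 + 16342.8 + 194.31 + 41.34 = 16590.02
link = 16223.93/16590.02 = 0.977933
Link t=1→t=2:
ΣP(t=2)Q(t=1) = 0.20×100 + 1841.19×11 + 4.14×54 + 0.15×312 = 20 + 20253.09 + 223.56 + 46.8 = 20543.45
ΣP(t=1)Q(t=1) = 0.16×100 + 1597.62×11 + 3.83×54 + 0.12×312 = 16 + 17573.82 + 206.82 + 37.44 = 17834.08
link = 20543.45/17834.08 = 1.151921
Link t=2→t=3:
ΣP(t=3)Q(t=2) = 0.19×120 + 2132.15×11 + 4.34×51 + 0.13×309 = 22.8 + 23453.65 + 221.34 + 40.17 = 23737.96
ΣP(t=2)Q(t=2) = 0.20×120 + 1841.19×11 + 4.14×51 + 0.15×309 = 24 + 20253.09 + 211.14 + 46.35 = 20534.58
link = 23737.96/20534.58 = 1.155999
Chained index = 100 × 0.977933 × 1.151921 × 1.155999 = 130.2235

130.22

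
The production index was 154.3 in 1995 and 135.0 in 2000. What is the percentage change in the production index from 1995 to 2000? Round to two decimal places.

Change = (135.0 − 154.3) / 154.3 × 100
       = -19.3 / 154.3 × 100 = -12.5081%

-12.51%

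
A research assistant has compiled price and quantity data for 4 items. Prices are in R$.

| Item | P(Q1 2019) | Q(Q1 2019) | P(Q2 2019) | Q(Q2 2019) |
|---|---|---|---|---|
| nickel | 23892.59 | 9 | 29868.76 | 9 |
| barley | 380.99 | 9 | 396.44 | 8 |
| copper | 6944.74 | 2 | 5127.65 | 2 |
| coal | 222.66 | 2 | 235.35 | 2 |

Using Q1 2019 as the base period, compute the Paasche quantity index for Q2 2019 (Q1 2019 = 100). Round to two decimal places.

99.86

Paasche quantity index uses current-period prices as weights.
ΣP(Q2 2019)·Q(Q2 2019) = 29868.76×9 + 396.44×8 + 5127.65×2 + 235.35×2 = 268818.84 + 3171.52 + 10255.3 + 470.7 = 282716.36
ΣP(Q2 2019)·Q(Q1 2019) = 29868.76×9 + 396.44×9 + 5127.65×2 + 235.35×2 = 268818.84 + 3567.96 + 10255.3 + 470.7 = 283112.8
Index = 282716.36 / 283112.8 × 100 = 99.8600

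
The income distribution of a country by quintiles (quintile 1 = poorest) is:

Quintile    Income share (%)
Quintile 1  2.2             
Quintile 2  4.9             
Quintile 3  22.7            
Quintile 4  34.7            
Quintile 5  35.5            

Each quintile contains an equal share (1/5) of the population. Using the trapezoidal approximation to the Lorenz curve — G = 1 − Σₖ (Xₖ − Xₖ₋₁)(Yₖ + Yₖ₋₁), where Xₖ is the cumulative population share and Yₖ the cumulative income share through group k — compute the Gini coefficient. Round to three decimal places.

Cumulative income shares Yₖ: 0.0220, 0.0710, 0.2980, 0.6450, 1.0000
Σ (Xₖ−Xₖ₋₁)(Yₖ+Yₖ₋₁) = (1/5)(0.0220+0.0000) + (1/5)(0.0710+0.0220) + (1/5)(0.2980+0.0710) + (1/5)(0.6450+0.2980) + (1/5)(1.0000+0.6450)
  = 0.0044 + 0.0186 + 0.0738 + 0.1886 + 0.3290 = 0.6144
G = 1 − 0.6144 = 0.3856

0.386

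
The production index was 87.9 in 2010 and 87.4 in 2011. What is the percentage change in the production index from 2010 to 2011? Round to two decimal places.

Change = (87.4 − 87.9) / 87.9 × 100
       = -0.5 / 87.9 × 100 = -0.5688%

-0.57%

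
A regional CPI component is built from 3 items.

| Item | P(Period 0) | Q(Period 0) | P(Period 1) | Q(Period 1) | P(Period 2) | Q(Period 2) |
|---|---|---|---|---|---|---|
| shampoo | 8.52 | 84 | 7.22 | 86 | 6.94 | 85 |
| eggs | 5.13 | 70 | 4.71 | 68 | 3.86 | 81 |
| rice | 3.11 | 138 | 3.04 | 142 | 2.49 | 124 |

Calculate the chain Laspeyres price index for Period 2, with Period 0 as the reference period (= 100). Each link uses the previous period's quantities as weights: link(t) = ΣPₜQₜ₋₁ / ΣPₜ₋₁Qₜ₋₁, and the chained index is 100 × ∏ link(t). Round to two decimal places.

79.64

Link Period 0→Period 1:
ΣP(Period 1)Q(Period 0) = 7.22×84 + 4.71×70 + 3.04×138 = 606.48 + 329.7 + 419.52 = 1355.7
ΣP(Period 0)Q(Period 0) = 8.52×84 + 5.13×70 + 3.11×138 = 715.68 + 359.1 + 429.18 = 1503.96
link = 1355.7/1503.96 = 0.901420
Link Period 1→Period 2:
ΣP(Period 2)Q(Period 1) = 6.94×86 + 3.86×68 + 2.49×142 = 596.84 + 262.48 + 353.58 = 1212.9
ΣP(Period 1)Q(Period 1) = 7.22×86 + 4.71×68 + 3.04×142 = 620.92 + 320.28 + 431.68 = 1372.88
link = 1212.9/1372.88 = 0.883471
Chained index = 100 × 0.901420 × 0.883471 = 79.6379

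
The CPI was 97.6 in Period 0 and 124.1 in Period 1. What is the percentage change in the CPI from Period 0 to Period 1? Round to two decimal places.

27.15%

Change = (124.1 − 97.6) / 97.6 × 100
       = 26.5 / 97.6 × 100 = 27.1516%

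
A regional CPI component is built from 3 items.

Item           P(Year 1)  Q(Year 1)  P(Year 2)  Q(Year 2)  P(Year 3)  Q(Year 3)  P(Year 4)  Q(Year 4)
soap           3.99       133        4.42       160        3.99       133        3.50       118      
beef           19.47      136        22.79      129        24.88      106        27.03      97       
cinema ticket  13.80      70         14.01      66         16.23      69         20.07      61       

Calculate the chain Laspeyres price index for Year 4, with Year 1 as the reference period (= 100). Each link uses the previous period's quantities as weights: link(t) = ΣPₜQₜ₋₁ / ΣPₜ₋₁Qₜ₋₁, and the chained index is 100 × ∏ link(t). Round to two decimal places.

133.27

Link Year 1→Year 2:
ΣP(Year 2)Q(Year 1) = 4.42×133 + 22.79×136 + 14.01×70 = 587.86 + 3099.44 + 980.7 = 4668
ΣP(Year 1)Q(Year 1) = 3.99×133 + 19.47×136 + 13.80×70 = 530.67 + 2647.92 + 966 = 4144.59
link = 4668/4144.59 = 1.126288
Link Year 2→Year 3:
ΣP(Year 3)Q(Year 2) = 3.99×160 + 24.88×129 + 16.23×66 = 638.4 + 3209.52 + 1071.18 = 4919.1
ΣP(Year 2)Q(Year 2) = 4.42×160 + 22.79×129 + 14.01×66 = 707.2 + 2939.91 + 924.66 = 4571.77
link = 4919.1/4571.77 = 1.075973
Link Year 3→Year 4:
ΣP(Year 4)Q(Year 3) = 3.50×133 + 27.03×106 + 20.07×69 = 465.5 + 2865.18 + 1384.83 = 4715.51
ΣP(Year 3)Q(Year 3) = 3.99×133 + 24.88×106 + 16.23×69 = 530.67 + 2637.28 + 1119.87 = 4287.82
link = 4715.51/4287.82 = 1.099745
Chained index = 100 × 1.126288 × 1.075973 × 1.099745 = 133.2732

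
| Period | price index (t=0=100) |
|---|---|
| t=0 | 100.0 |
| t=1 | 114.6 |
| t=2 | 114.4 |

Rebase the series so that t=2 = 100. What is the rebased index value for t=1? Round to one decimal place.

Rebased(t=1) = 114.6 / 114.4 × 100 = 100.1748

100.2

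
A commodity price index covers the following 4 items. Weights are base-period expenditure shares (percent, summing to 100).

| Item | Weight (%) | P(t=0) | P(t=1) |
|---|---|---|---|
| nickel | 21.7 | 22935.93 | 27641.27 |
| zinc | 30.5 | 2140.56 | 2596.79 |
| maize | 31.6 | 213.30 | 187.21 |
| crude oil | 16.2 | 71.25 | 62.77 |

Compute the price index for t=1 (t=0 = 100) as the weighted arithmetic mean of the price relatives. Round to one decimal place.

nickel: 21.7 × (27641.27/22935.93) = 21.7 × 1.205151 = 26.1518
zinc: 30.5 × (2596.79/2140.56) = 30.5 × 1.213136 = 37.0006
maize: 31.6 × (187.21/213.30) = 31.6 × 0.877684 = 27.7348
crude oil: 16.2 × (62.77/71.25) = 16.2 × 0.880982 = 14.2719
Index = Σ wᵢ·(p₁ᵢ/p₀ᵢ) = 26.1518 + 37.0006 + 27.7348 + 14.2719 = 105.1592

105.2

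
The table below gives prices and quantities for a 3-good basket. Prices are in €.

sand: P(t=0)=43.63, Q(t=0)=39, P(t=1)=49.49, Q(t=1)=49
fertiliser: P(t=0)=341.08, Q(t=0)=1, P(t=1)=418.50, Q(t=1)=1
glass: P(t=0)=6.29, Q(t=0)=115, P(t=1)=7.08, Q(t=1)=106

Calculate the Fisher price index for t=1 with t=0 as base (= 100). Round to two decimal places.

114.30

Laspeyres component (base-period weights):
ΣP(t=1)Q(t=0) = 49.49×39 + 418.50×1 + 7.08×115 = 1930.11 + 418.5 + 814.2 = 3162.81
ΣP(t=0)Q(t=0) = 43.63×39 + 341.08×1 + 6.29×115 = 1701.57 + 341.08 + 723.35 = 2766
L = 3162.81 / 2766 × 100 = 114.3460
Paasche component (current-period weights):
ΣP(t=1)Q(t=1) = 49.49×49 + 418.50×1 + 7.08×106 = 2425.01 + 418.5 + 750.48 = 3593.99
ΣP(t=0)Q(t=1) = 43.63×49 + 341.08×1 + 6.29×106 = 2137.87 + 341.08 + 666.74 = 3145.69
P = 3593.99 / 3145.69 × 100 = 114.2512
Fisher = √(L × P) = √(114.3460 × 114.2512) = 114.2986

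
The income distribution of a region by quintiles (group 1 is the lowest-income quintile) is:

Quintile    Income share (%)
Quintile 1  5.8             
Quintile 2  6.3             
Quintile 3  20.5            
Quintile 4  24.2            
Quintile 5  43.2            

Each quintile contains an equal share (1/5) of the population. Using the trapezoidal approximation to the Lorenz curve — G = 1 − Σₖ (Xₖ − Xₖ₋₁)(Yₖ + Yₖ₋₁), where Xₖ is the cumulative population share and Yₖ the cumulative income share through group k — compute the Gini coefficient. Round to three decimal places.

Cumulative income shares Yₖ: 0.0580, 0.1210, 0.3260, 0.5680, 1.0000
Σ (Xₖ−Xₖ₋₁)(Yₖ+Yₖ₋₁) = (1/5)(0.0580+0.0000) + (1/5)(0.1210+0.0580) + (1/5)(0.3260+0.1210) + (1/5)(0.5680+0.3260) + (1/5)(1.0000+0.5680)
  = 0.0116 + 0.0358 + 0.0894 + 0.1788 + 0.3136 = 0.6292
G = 1 − 0.6292 = 0.3708

0.371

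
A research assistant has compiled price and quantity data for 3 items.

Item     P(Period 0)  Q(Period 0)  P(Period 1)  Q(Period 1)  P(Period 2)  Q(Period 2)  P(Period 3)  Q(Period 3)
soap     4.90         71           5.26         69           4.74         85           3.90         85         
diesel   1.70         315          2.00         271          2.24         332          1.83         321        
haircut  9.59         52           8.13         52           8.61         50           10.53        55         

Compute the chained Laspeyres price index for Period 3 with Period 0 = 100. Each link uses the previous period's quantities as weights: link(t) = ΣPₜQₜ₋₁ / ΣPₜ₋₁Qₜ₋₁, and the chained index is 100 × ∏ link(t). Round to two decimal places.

99.81

Link Period 0→Period 1:
ΣP(Period 1)Q(Period 0) = 5.26×71 + 2.00×315 + 8.13×52 = 373.46 + 630 + 422.76 = 1426.22
ΣP(Period 0)Q(Period 0) = 4.90×71 + 1.70×315 + 9.59×52 = 347.9 + 535.5 + 498.68 = 1382.08
link = 1426.22/1382.08 = 1.031937
Link Period 1→Period 2:
ΣP(Period 2)Q(Period 1) = 4.74×69 + 2.24×271 + 8.61×52 = 327.06 + 607.04 + 447.72 = 1381.82
ΣP(Period 1)Q(Period 1) = 5.26×69 + 2.00×271 + 8.13×52 = 362.94 + 542 + 422.76 = 1327.7
link = 1381.82/1327.7 = 1.040762
Link Period 2→Period 3:
ΣP(Period 3)Q(Period 2) = 3.90×85 + 1.83×332 + 10.53×50 = 331.5 + 607.56 + 526.5 = 1465.56
ΣP(Period 2)Q(Period 2) = 4.74×85 + 2.24×332 + 8.61×50 = 402.9 + 743.68 + 430.5 = 1577.08
link = 1465.56/1577.08 = 0.929287
Chained index = 100 × 1.031937 × 1.040762 × 0.929287 = 99.8056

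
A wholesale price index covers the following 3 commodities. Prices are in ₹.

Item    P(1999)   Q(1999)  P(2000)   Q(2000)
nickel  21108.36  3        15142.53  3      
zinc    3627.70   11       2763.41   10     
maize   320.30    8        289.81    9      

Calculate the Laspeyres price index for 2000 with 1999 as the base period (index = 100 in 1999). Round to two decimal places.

73.87

Laspeyres price index uses base-period quantities as weights.
ΣP(2000)·Q(1999) = 15142.53×3 + 2763.41×11 + 289.81×8 = 45427.59 + 30397.51 + 2318.48 = 78143.58
ΣP(1999)·Q(1999) = 21108.36×3 + 3627.70×11 + 320.30×8 = 63325.08 + 39904.7 + 2562.4 = 105792.18
Index = 78143.58 / 105792.18 × 100 = 73.8652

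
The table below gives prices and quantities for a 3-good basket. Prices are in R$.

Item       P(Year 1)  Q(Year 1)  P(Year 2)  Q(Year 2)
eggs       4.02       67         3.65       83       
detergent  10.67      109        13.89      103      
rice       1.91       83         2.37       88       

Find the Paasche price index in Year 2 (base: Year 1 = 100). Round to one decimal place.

Paasche price index uses current-period quantities as weights.
ΣP(Year 2)·Q(Year 2) = 3.65×83 + 13.89×103 + 2.37×88 = 302.95 + 1430.67 + 208.56 = 1942.18
ΣP(Year 1)·Q(Year 2) = 4.02×83 + 10.67×103 + 1.91×88 = 333.66 + 1099.01 + 168.08 = 1600.75
Index = 1942.18 / 1600.75 × 100 = 121.3294

121.3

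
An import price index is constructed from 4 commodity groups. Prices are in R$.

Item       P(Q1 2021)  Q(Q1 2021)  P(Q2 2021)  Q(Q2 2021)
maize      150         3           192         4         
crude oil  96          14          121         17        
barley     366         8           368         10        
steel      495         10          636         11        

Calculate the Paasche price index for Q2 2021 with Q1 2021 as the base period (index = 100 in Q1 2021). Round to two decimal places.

Paasche price index uses current-period quantities as weights.
ΣP(Q2 2021)·Q(Q2 2021) = 192×4 + 121×17 + 368×10 + 636×11 = 768 + 2057 + 3680 + 6996 = 13501
ΣP(Q1 2021)·Q(Q2 2021) = 150×4 + 96×17 + 366×10 + 495×11 = 600 + 1632 + 3660 + 5445 = 11337
Index = 13501 / 11337 × 100 = 119.0879

119.09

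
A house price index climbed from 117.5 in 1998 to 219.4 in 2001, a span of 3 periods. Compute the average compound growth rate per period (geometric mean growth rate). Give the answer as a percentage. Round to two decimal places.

23.14%

Growth factor = (219.4/117.5)^(1/3) = (1.867234)^(1/3) = 1.231401
Growth rate = 1.231401 − 1 = 0.231401 = 23.1401%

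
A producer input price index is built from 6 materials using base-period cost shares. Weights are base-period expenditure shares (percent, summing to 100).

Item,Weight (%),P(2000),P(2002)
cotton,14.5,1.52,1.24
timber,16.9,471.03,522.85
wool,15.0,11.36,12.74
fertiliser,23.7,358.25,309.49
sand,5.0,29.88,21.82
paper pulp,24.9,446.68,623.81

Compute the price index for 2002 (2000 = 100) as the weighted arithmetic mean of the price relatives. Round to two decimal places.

cotton: 14.5 × (1.24/1.52) = 14.5 × 0.815789 = 11.8289
timber: 16.9 × (522.85/471.03) = 16.9 × 1.110014 = 18.7592
wool: 15.0 × (12.74/11.36) = 15.0 × 1.121479 = 16.8222
fertiliser: 23.7 × (309.49/358.25) = 23.7 × 0.863894 = 20.4743
sand: 5.0 × (21.82/29.88) = 5.0 × 0.730254 = 3.6513
paper pulp: 24.9 × (623.81/446.68) = 24.9 × 1.396548 = 34.7740
Index = Σ wᵢ·(p₁ᵢ/p₀ᵢ) = 11.8289 + 18.7592 + 16.8222 + 20.4743 + 3.6513 + 34.7740 = 106.3100

106.31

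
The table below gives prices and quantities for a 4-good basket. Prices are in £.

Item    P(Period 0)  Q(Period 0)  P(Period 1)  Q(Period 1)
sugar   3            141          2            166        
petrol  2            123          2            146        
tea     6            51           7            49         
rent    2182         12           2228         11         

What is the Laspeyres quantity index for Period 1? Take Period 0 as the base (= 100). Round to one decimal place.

Laspeyres quantity index uses base-period prices as weights.
ΣP(Period 0)·Q(Period 1) = 3×166 + 2×146 + 6×49 + 2182×11 = 498 + 292 + 294 + 24002 = 25086
ΣP(Period 0)·Q(Period 0) = 3×141 + 2×123 + 6×51 + 2182×12 = 423 + 246 + 306 + 26184 = 27159
Index = 25086 / 27159 × 100 = 92.3672

92.4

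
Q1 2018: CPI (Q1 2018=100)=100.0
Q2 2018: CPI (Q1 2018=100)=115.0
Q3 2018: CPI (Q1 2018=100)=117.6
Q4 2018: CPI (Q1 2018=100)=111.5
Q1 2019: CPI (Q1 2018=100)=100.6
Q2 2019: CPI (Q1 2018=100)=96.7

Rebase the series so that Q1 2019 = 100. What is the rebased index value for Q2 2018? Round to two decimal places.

Rebased(Q2 2018) = 115.0 / 100.6 × 100 = 114.3141

114.31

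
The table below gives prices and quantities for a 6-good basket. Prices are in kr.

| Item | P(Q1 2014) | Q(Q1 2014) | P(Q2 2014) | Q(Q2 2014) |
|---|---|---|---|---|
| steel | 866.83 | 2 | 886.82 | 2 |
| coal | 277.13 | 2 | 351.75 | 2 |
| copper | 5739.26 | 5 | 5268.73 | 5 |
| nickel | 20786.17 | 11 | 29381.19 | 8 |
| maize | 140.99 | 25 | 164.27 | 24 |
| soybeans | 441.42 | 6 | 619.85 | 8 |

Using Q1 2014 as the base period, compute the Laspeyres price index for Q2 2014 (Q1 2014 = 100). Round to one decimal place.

135.4

Laspeyres price index uses base-period quantities as weights.
ΣP(Q2 2014)·Q(Q1 2014) = 886.82×2 + 351.75×2 + 5268.73×5 + 29381.19×11 + 164.27×25 + 619.85×6 = 1773.64 + 703.5 + 26343.65 + 323193.09 + 4106.75 + 3719.1 = 359839.73
ΣP(Q1 2014)·Q(Q1 2014) = 866.83×2 + 277.13×2 + 5739.26×5 + 20786.17×11 + 140.99×25 + 441.42×6 = 1733.66 + 554.26 + 28696.3 + 228647.87 + 3524.75 + 2648.52 = 265805.36
Index = 359839.73 / 265805.36 × 100 = 135.3772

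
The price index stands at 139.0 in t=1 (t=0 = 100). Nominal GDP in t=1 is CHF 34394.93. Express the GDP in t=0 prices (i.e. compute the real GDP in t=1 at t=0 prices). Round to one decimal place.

Real = Nominal ÷ (Index/100) = 34394.93 ÷ (139.0/100)
     = 34394.93 ÷ 1.390 = 24744.5540

24744.6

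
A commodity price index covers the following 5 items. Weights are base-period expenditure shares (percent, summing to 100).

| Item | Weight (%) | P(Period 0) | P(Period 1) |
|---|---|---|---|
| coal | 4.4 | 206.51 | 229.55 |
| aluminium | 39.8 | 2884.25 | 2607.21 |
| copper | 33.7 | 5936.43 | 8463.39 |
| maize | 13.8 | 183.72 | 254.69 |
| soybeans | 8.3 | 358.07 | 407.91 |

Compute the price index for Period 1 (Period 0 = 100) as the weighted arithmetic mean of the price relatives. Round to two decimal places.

117.50

coal: 4.4 × (229.55/206.51) = 4.4 × 1.111568 = 4.8909
aluminium: 39.8 × (2607.21/2884.25) = 39.8 × 0.903947 = 35.9771
copper: 33.7 × (8463.39/5936.43) = 33.7 × 1.425670 = 48.0451
maize: 13.8 × (254.69/183.72) = 13.8 × 1.386294 = 19.1309
soybeans: 8.3 × (407.91/358.07) = 8.3 × 1.139191 = 9.4553
Index = Σ wᵢ·(p₁ᵢ/p₀ᵢ) = 4.8909 + 35.9771 + 48.0451 + 19.1309 + 9.4553 = 117.4992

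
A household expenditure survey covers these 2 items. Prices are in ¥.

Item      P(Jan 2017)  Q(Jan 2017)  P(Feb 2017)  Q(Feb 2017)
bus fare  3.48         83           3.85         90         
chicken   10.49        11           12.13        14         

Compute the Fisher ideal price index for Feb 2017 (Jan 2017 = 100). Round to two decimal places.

112.14

Laspeyres component (base-period weights):
ΣP(Feb 2017)Q(Jan 2017) = 3.85×83 + 12.13×11 = 319.55 + 133.43 = 452.98
ΣP(Jan 2017)Q(Jan 2017) = 3.48×83 + 10.49×11 = 288.84 + 115.39 = 404.23
L = 452.98 / 404.23 × 100 = 112.0600
Paasche component (current-period weights):
ΣP(Feb 2017)Q(Feb 2017) = 3.85×90 + 12.13×14 = 346.5 + 169.82 = 516.32
ΣP(Jan 2017)Q(Feb 2017) = 3.48×90 + 10.49×14 = 313.2 + 146.86 = 460.06
P = 516.32 / 460.06 × 100 = 112.2288
Fisher = √(L × P) = √(112.0600 × 112.2288) = 112.1444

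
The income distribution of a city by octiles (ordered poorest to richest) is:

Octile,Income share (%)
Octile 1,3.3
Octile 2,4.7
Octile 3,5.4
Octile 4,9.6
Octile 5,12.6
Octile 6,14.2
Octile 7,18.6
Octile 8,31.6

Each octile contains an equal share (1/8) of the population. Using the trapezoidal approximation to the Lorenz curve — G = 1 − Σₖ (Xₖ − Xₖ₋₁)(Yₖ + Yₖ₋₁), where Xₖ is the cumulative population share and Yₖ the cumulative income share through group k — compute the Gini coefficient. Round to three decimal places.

0.371

Cumulative income shares Yₖ: 0.0330, 0.0800, 0.1340, 0.2300, 0.3560, 0.4980, 0.6840, 1.0000
Σ (Xₖ−Xₖ₋₁)(Yₖ+Yₖ₋₁) = (1/8)(0.0330+0.0000) + (1/8)(0.0800+0.0330) + (1/8)(0.1340+0.0800) + (1/8)(0.2300+0.1340) + (1/8)(0.3560+0.2300) + (1/8)(0.4980+0.3560) + (1/8)(0.6840+0.4980) + (1/8)(1.0000+0.6840)
  = 0.0041 + 0.0141 + 0.0268 + 0.0455 + 0.0732 + 0.1067 + 0.1477 + 0.2105 = 0.6288
G = 1 − 0.6288 = 0.3712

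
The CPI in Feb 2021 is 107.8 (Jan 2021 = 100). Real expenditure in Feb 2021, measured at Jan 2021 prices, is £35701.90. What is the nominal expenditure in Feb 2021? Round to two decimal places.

38486.65

Nominal = Real × (Index/100) = 35701.90 × (107.8/100)
        = 35701.90 × 1.078 = 38486.6482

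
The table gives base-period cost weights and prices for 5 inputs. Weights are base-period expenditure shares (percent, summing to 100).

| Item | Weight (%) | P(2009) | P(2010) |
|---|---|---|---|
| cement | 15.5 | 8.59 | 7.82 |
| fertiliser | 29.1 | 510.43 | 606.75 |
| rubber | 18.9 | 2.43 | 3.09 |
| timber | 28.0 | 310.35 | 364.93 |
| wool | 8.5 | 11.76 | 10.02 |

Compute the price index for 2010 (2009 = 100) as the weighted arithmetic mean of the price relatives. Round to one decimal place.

cement: 15.5 × (7.82/8.59) = 15.5 × 0.910361 = 14.1106
fertiliser: 29.1 × (606.75/510.43) = 29.1 × 1.188704 = 34.5913
rubber: 18.9 × (3.09/2.43) = 18.9 × 1.271605 = 24.0333
timber: 28.0 × (364.93/310.35) = 28.0 × 1.175866 = 32.9242
wool: 8.5 × (10.02/11.76) = 8.5 × 0.852041 = 7.2423
Index = Σ wᵢ·(p₁ᵢ/p₀ᵢ) = 14.1106 + 34.5913 + 24.0333 + 32.9242 + 7.2423 = 112.9018

112.9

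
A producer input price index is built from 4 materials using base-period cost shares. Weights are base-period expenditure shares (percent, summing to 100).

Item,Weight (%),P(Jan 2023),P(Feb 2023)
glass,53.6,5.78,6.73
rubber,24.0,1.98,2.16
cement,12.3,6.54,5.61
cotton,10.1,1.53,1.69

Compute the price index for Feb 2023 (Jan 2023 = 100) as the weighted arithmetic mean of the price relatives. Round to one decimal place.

glass: 53.6 × (6.73/5.78) = 53.6 × 1.164360 = 62.4097
rubber: 24.0 × (2.16/1.98) = 24.0 × 1.090909 = 26.1818
cement: 12.3 × (5.61/6.54) = 12.3 × 0.857798 = 10.5509
cotton: 10.1 × (1.69/1.53) = 10.1 × 1.104575 = 11.1562
Index = Σ wᵢ·(p₁ᵢ/p₀ᵢ) = 62.4097 + 26.1818 + 10.5509 + 11.1562 = 110.2986

110.3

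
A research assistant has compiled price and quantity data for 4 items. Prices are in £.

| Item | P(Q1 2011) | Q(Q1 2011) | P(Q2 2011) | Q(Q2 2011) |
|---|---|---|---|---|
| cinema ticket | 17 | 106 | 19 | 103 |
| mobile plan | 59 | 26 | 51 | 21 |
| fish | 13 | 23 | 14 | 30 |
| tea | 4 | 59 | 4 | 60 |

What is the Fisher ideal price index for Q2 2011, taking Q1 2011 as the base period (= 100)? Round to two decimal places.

101.29

Laspeyres component (base-period weights):
ΣP(Q2 2011)Q(Q1 2011) = 19×106 + 51×26 + 14×23 + 4×59 = 2014 + 1326 + 322 + 236 = 3898
ΣP(Q1 2011)Q(Q1 2011) = 17×106 + 59×26 + 13×23 + 4×59 = 1802 + 1534 + 299 + 236 = 3871
L = 3898 / 3871 × 100 = 100.6975
Paasche component (current-period weights):
ΣP(Q2 2011)Q(Q2 2011) = 19×103 + 51×21 + 14×30 + 4×60 = 1957 + 1071 + 420 + 240 = 3688
ΣP(Q1 2011)Q(Q2 2011) = 17×103 + 59×21 + 13×30 + 4×60 = 1751 + 1239 + 390 + 240 = 3620
P = 3688 / 3620 × 100 = 101.8785
Fisher = √(L × P) = √(100.6975 × 101.8785) = 101.2863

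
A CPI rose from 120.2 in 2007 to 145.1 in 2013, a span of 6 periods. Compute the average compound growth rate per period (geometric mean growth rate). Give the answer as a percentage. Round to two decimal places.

3.19%

Growth factor = (145.1/120.2)^(1/6) = (1.207155)^(1/6) = 1.031875
Growth rate = 1.031875 − 1 = 0.031875 = 3.1875%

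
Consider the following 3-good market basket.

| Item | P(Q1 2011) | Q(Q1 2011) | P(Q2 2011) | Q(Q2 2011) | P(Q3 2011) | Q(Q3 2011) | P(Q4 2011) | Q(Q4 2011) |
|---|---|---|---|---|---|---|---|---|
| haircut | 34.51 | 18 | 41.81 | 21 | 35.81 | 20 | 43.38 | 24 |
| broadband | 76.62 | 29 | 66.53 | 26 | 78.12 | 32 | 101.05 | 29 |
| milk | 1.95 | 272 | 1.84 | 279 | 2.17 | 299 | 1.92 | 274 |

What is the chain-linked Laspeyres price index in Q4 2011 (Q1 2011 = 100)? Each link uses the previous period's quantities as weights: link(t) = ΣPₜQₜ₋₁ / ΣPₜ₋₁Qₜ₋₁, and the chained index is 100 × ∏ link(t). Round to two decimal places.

123.89

Link Q1 2011→Q2 2011:
ΣP(Q2 2011)Q(Q1 2011) = 41.81×18 + 66.53×29 + 1.84×272 = 752.58 + 1929.37 + 500.48 = 3182.43
ΣP(Q1 2011)Q(Q1 2011) = 34.51×18 + 76.62×29 + 1.95×272 = 621.18 + 2221.98 + 530.4 = 3373.56
link = 3182.43/3373.56 = 0.943345
Link Q2 2011→Q3 2011:
ΣP(Q3 2011)Q(Q2 2011) = 35.81×21 + 78.12×26 + 2.17×279 = 752.01 + 2031.12 + 605.43 = 3388.56
ΣP(Q2 2011)Q(Q2 2011) = 41.81×21 + 66.53×26 + 1.84×279 = 878.01 + 1729.78 + 513.36 = 3121.15
link = 3388.56/3121.15 = 1.085677
Link Q3 2011→Q4 2011:
ΣP(Q4 2011)Q(Q3 2011) = 43.38×20 + 101.05×32 + 1.92×299 = 867.6 + 3233.6 + 574.08 = 4675.28
ΣP(Q3 2011)Q(Q3 2011) = 35.81×20 + 78.12×32 + 2.17×299 = 716.2 + 2499.84 + 648.83 = 3864.87
link = 4675.28/3864.87 = 1.209686
Chained index = 100 × 0.943345 × 1.085677 × 1.209686 = 123.8921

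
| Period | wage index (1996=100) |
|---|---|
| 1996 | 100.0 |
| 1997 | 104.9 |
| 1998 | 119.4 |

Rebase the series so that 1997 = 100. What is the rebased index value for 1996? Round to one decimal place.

95.3

Rebased(1996) = 100.0 / 104.9 × 100 = 95.3289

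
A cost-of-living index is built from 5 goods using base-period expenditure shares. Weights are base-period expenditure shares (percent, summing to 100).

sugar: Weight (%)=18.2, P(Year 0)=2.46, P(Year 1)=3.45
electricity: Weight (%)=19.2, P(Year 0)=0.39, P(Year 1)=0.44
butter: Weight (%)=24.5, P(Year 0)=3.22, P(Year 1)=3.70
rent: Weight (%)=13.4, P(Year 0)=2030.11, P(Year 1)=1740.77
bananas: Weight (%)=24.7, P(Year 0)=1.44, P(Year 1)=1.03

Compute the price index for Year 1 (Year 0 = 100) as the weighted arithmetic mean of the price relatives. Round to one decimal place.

sugar: 18.2 × (3.45/2.46) = 18.2 × 1.402439 = 25.5244
electricity: 19.2 × (0.44/0.39) = 19.2 × 1.128205 = 21.6615
butter: 24.5 × (3.70/3.22) = 24.5 × 1.149068 = 28.1522
rent: 13.4 × (1740.77/2030.11) = 13.4 × 0.857476 = 11.4902
bananas: 24.7 × (1.03/1.44) = 24.7 × 0.715278 = 17.6674
Index = Σ wᵢ·(p₁ᵢ/p₀ᵢ) = 25.5244 + 21.6615 + 28.1522 + 11.4902 + 17.6674 = 104.4956

104.5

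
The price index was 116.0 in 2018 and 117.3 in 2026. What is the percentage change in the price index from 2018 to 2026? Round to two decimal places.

Change = (117.3 − 116.0) / 116.0 × 100
       = 1.3 / 116.0 × 100 = 1.1207%

1.12%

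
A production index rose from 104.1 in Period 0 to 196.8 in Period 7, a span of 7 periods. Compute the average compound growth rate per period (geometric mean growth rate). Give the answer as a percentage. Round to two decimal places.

9.52%

Growth factor = (196.8/104.1)^(1/7) = (1.890490)^(1/7) = 1.095243
Growth rate = 1.095243 − 1 = 0.095243 = 9.5243%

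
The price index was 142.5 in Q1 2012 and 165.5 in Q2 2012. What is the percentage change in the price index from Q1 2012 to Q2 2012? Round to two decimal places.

Change = (165.5 − 142.5) / 142.5 × 100
       = 23.0 / 142.5 × 100 = 16.1404%

16.14%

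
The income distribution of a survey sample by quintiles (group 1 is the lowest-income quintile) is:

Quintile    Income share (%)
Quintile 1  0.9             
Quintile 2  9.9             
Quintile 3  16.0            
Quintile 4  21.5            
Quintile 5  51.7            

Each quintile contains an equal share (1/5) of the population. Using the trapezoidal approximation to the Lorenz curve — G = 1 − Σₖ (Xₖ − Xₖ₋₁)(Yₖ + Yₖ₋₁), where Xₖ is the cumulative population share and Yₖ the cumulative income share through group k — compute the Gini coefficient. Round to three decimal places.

0.453

Cumulative income shares Yₖ: 0.0090, 0.1080, 0.2680, 0.4830, 1.0000
Σ (Xₖ−Xₖ₋₁)(Yₖ+Yₖ₋₁) = (1/5)(0.0090+0.0000) + (1/5)(0.1080+0.0090) + (1/5)(0.2680+0.1080) + (1/5)(0.4830+0.2680) + (1/5)(1.0000+0.4830)
  = 0.0018 + 0.0234 + 0.0752 + 0.1502 + 0.2966 = 0.5472
G = 1 − 0.5472 = 0.4528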